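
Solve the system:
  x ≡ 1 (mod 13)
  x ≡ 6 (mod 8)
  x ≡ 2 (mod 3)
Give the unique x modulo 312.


Moduli 13, 8, 3 are pairwise coprime; by CRT there is a unique solution modulo M = 13 · 8 · 3 = 312.
Solve pairwise, accumulating the modulus:
  Start with x ≡ 1 (mod 13).
  Combine with x ≡ 6 (mod 8): since gcd(13, 8) = 1, we get a unique residue mod 104.
    Write x = 1 + 13·t and substitute into x ≡ 6 (mod 8): 13·t ≡ 6 − 1 = 5 (mod 8).
    Reduce coefficients mod 8: 5·t ≡ 5 (mod 8).
    The inverse of 5 mod 8 is 5 (since 5·5 = 25 = 3·8 + 1), so t ≡ 5·5 = 25 ≡ 1 (mod 8).
    Then x = 1 + 13·1 = 14, valid modulo lcm(13, 8) = 104: x ≡ 14 (mod 104).
  Combine with x ≡ 2 (mod 3): since gcd(104, 3) = 1, we get a unique residue mod 312.
    Write x = 14 + 104·t and substitute into x ≡ 2 (mod 3): 104·t ≡ 2 − 14 = -12 (mod 3).
    Reduce coefficients mod 3: 2·t ≡ 0 (mod 3).
    The inverse of 2 mod 3 is 2 (since 2·2 = 4 = 1·3 + 1), so t ≡ 2·0 = 0 ≡ 0 (mod 3).
    Then x = 14 + 104·0 = 14, valid modulo lcm(104, 3) = 312: x ≡ 14 (mod 312).
Verify: 14 mod 13 = 1 ✓, 14 mod 8 = 6 ✓, 14 mod 3 = 2 ✓.

x ≡ 14 (mod 312).


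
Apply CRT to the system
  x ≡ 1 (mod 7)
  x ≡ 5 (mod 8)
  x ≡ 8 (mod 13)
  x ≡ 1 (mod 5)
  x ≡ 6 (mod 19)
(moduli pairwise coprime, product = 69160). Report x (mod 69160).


Product of moduli M = 7 · 8 · 13 · 5 · 19 = 69160.
Merge one congruence at a time:
  Start: x ≡ 1 (mod 7).
  Combine with x ≡ 5 (mod 8); new modulus lcm = 56.
    Write x = 1 + 7·t and substitute into x ≡ 5 (mod 8): 7·t ≡ 5 − 1 = 4 (mod 8).
    The inverse of 7 mod 8 is 7 (since 7·7 = 49 = 6·8 + 1), so t ≡ 7·4 = 28 ≡ 4 (mod 8).
    Then x = 1 + 7·4 = 29, valid modulo lcm(7, 8) = 56: x ≡ 29 (mod 56).
  Combine with x ≡ 8 (mod 13); new modulus lcm = 728.
    Write x = 29 + 56·t and substitute into x ≡ 8 (mod 13): 56·t ≡ 8 − 29 = -21 (mod 13).
    Reduce coefficients mod 13: 4·t ≡ 5 (mod 13).
    The inverse of 4 mod 13 is 10 (since 4·10 = 40 = 3·13 + 1), so t ≡ 10·5 = 50 ≡ 11 (mod 13).
    Then x = 29 + 56·11 = 645, valid modulo lcm(56, 13) = 728: x ≡ 645 (mod 728).
  Combine with x ≡ 1 (mod 5); new modulus lcm = 3640.
    Write x = 645 + 728·t and substitute into x ≡ 1 (mod 5): 728·t ≡ 1 − 645 = -644 (mod 5).
    Reduce coefficients mod 5: 3·t ≡ 1 (mod 5).
    The inverse of 3 mod 5 is 2 (since 3·2 = 6 = 1·5 + 1), so t ≡ 2·1 = 2 ≡ 2 (mod 5).
    Then x = 645 + 728·2 = 2101, valid modulo lcm(728, 5) = 3640: x ≡ 2101 (mod 3640).
  Combine with x ≡ 6 (mod 19); new modulus lcm = 69160.
    Write x = 2101 + 3640·t and substitute into x ≡ 6 (mod 19): 3640·t ≡ 6 − 2101 = -2095 (mod 19).
    Reduce coefficients mod 19: 11·t ≡ 14 (mod 19).
    The inverse of 11 mod 19 is 7 (since 11·7 = 77 = 4·19 + 1), so t ≡ 7·14 = 98 ≡ 3 (mod 19).
    Then x = 2101 + 3640·3 = 13021, valid modulo lcm(3640, 19) = 69160: x ≡ 13021 (mod 69160).
Verify against each original: 13021 mod 7 = 1, 13021 mod 8 = 5, 13021 mod 13 = 8, 13021 mod 5 = 1, 13021 mod 19 = 6.

x ≡ 13021 (mod 69160).


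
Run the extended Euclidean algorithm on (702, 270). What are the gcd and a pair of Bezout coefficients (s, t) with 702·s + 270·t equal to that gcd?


Euclidean algorithm on (702, 270) — divide until remainder is 0:
  702 = 2 · 270 + 162
  270 = 1 · 162 + 108
  162 = 1 · 108 + 54
  108 = 2 · 54 + 0
gcd(702, 270) = 54.
Track Bezout coefficients alongside the remainders: start with r₀ = 702 = a·1 + b·0 (s = 1, t = 0) and r₁ = 270 = a·0 + b·1 (s = 0, t = 1); each new remainder r_{k+1} = r_{k-1} − q_k·r_k inherits s_{k+1} = s_{k-1} − q_k·s_k, t_{k+1} = t_{k-1} − q_k·t_k, so r_k = a·s_k + b·t_k at every step:
  q = 2: r = 162, s = 1 − 2·0 = 1, t = 0 − 2·1 = -2  (check: 702·1 + 270·(-2) = 162)
  q = 1: r = 108, s = 0 − 1·1 = -1, t = 1 − 1·(-2) = 3  (check: 702·(-1) + 270·3 = 108)
  q = 1: r = 54, s = 1 − 1·(-1) = 2, t = -2 − 1·3 = -5  (check: 702·2 + 270·(-5) = 54)
The row with r = 54 (the gcd) gives the Bezout coefficients s = 2, t = -5.
Result: 702 · (2) + 270 · (-5) = 54.

gcd(702, 270) = 54; s = 2, t = -5 (check: 702·2 + 270·(-5) = 54).


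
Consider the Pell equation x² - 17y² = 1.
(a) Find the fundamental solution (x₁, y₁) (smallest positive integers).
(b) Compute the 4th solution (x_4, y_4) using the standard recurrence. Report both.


Step 1: Find the fundamental solution (x₁, y₁) of x² - 17y² = 1.
  Expand √17 as a continued fraction. a₀ = ⌊√17⌋ = 4; iterate m_{k+1} = d_k·a_k − m_k, d_{k+1} = (17 − m_{k+1}²)/d_k, a_{k+1} = ⌊(a₀ + m_{k+1})/d_{k+1}⌋ (starting m₀ = 0, d₀ = 1), with convergents p_k = a_k·p_{k-1} + p_{k-2}, q_k = a_k·q_{k-1} + q_{k-2} (p₋₁ = 1, q₋₁ = 0):
  k = 0: a₀ = 4; p₀/q₀ = 4/1; p₀² − 17·q₀² = 16 − 17 = -1.
  k = 1: m = 4, d = 1, a = ⌊(4 + 4)/1⌋ = 8; p/q = (8·4 + 1)/(8·1 + 0) = 33/8; p² − 17·q² = 1089 − 1088 = 1.
  The first convergent with p² − 17·q² = 1 gives the fundamental solution (x₁, y₁) = (33, 8).
Step 2: Apply the recurrence (x_{n+1}, y_{n+1}) = (x₁x_n + 17y₁y_n, x₁y_n + y₁x_n) repeatedly.
  From (x_1, y_1) = (33, 8): x_2 = 33·33 + 17·8·8 = 2177; y_2 = 33·8 + 8·33 = 528.
  From (x_2, y_2) = (2177, 528): x_3 = 33·2177 + 17·8·528 = 143649; y_3 = 33·528 + 8·2177 = 34840.
  From (x_3, y_3) = (143649, 34840): x_4 = 33·143649 + 17·8·34840 = 9478657; y_4 = 33·34840 + 8·143649 = 2298912.
Step 3: Verify x_4² - 17·y_4² = 89844938523649 - 89844938523648 = 1 (should be 1). ✓

(x_1, y_1) = (33, 8); (x_4, y_4) = (9478657, 2298912).


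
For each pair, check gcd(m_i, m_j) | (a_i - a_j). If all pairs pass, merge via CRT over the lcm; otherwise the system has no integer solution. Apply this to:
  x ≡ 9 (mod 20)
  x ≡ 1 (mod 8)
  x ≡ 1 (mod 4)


Moduli 20, 8, 4 are not pairwise coprime, so CRT works modulo lcm(m_i) when all pairwise compatibility conditions hold.
Pairwise compatibility: gcd(m_i, m_j) must divide a_i - a_j for every pair.
Merge one congruence at a time:
  Start: x ≡ 9 (mod 20).
  Combine with x ≡ 1 (mod 8): gcd(20, 8) = 4; 1 - 9 = -8, which IS divisible by 4, so compatible.
    Write x = 9 + 20·t and substitute into x ≡ 1 (mod 8): 20·t ≡ 1 − 9 = -8 (mod 8).
    Divide the congruence (and modulus) by g = 4: 5·t ≡ -2 (mod 2).
    Reduce coefficients mod 2: 1·t ≡ 0 (mod 2).
    So t ≡ 0 (mod 2).
    Then x = 9 + 20·0 = 9, valid modulo lcm(20, 8) = 40: x ≡ 9 (mod 40).
  Combine with x ≡ 1 (mod 4): gcd(40, 4) = 4; 1 - 9 = -8, which IS divisible by 4, so compatible.
    Write x = 9 + 40·t and substitute into x ≡ 1 (mod 4): 40·t ≡ 1 − 9 = -8 (mod 4).
    Divide the congruence (and modulus) by g = 4: 10·t ≡ -2 (mod 1).
    Modulo 1 every t works; take t = 0.
    Then x = 9 + 40·0 = 9, valid modulo lcm(40, 4) = 40: x ≡ 9 (mod 40).
Verify: 9 mod 20 = 9, 9 mod 8 = 1, 9 mod 4 = 1.

x ≡ 9 (mod 40).


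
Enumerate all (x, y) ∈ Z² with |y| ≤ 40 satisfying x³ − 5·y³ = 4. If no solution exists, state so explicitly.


The equation is x³ - 5y³ = 4. For fixed y, x³ = 5·y³ + 4, so a solution requires the RHS to be a perfect cube.
Strategy: iterate y from -40 to 40, compute RHS = 5·y³ + 4, and check whether it is a (positive or negative) perfect cube.
Check small values of y:
  y = 0: RHS = 4 is not a perfect cube.
  y = 1: RHS = 9 is not a perfect cube.
  y = -1: RHS = -1 = (-1)³ ⇒ x = -1 works.
  y = 2: RHS = 44 is not a perfect cube.
  y = -2: RHS = -36 is not a perfect cube.
  y = 3: RHS = 139 is not a perfect cube.
  y = -3: RHS = -131 is not a perfect cube.
Continuing the search up to |y| = 40 finds no further solutions beyond those listed.
Collected solutions: (-1, -1).

Solutions (with |y| ≤ 40): (-1, -1).


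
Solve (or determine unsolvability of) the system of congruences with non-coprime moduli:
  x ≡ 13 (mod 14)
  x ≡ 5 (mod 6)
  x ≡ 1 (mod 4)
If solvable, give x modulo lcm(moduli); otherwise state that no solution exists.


Moduli 14, 6, 4 are not pairwise coprime, so CRT works modulo lcm(m_i) when all pairwise compatibility conditions hold.
Pairwise compatibility: gcd(m_i, m_j) must divide a_i - a_j for every pair.
Merge one congruence at a time:
  Start: x ≡ 13 (mod 14).
  Combine with x ≡ 5 (mod 6): gcd(14, 6) = 2; 5 - 13 = -8, which IS divisible by 2, so compatible.
    Write x = 13 + 14·t and substitute into x ≡ 5 (mod 6): 14·t ≡ 5 − 13 = -8 (mod 6).
    Divide the congruence (and modulus) by g = 2: 7·t ≡ -4 (mod 3).
    Reduce coefficients mod 3: 1·t ≡ 2 (mod 3).
    So t ≡ 2 (mod 3).
    Then x = 13 + 14·2 = 41, valid modulo lcm(14, 6) = 42: x ≡ 41 (mod 42).
  Combine with x ≡ 1 (mod 4): gcd(42, 4) = 2; 1 - 41 = -40, which IS divisible by 2, so compatible.
    Write x = 41 + 42·t and substitute into x ≡ 1 (mod 4): 42·t ≡ 1 − 41 = -40 (mod 4).
    Divide the congruence (and modulus) by g = 2: 21·t ≡ -20 (mod 2).
    Reduce coefficients mod 2: 1·t ≡ 0 (mod 2).
    So t ≡ 0 (mod 2).
    Then x = 41 + 42·0 = 41, valid modulo lcm(42, 4) = 84: x ≡ 41 (mod 84).
Verify: 41 mod 14 = 13, 41 mod 6 = 5, 41 mod 4 = 1.

x ≡ 41 (mod 84).


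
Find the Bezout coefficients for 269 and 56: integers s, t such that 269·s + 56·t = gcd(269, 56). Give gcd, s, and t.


Euclidean algorithm on (269, 56) — divide until remainder is 0:
  269 = 4 · 56 + 45
  56 = 1 · 45 + 11
  45 = 4 · 11 + 1
  11 = 11 · 1 + 0
gcd(269, 56) = 1.
Track Bezout coefficients alongside the remainders: start with r₀ = 269 = a·1 + b·0 (s = 1, t = 0) and r₁ = 56 = a·0 + b·1 (s = 0, t = 1); each new remainder r_{k+1} = r_{k-1} − q_k·r_k inherits s_{k+1} = s_{k-1} − q_k·s_k, t_{k+1} = t_{k-1} − q_k·t_k, so r_k = a·s_k + b·t_k at every step:
  q = 4: r = 45, s = 1 − 4·0 = 1, t = 0 − 4·1 = -4  (check: 269·1 + 56·(-4) = 45)
  q = 1: r = 11, s = 0 − 1·1 = -1, t = 1 − 1·(-4) = 5  (check: 269·(-1) + 56·5 = 11)
  q = 4: r = 1, s = 1 − 4·(-1) = 5, t = -4 − 4·5 = -24  (check: 269·5 + 56·(-24) = 1)
The row with r = 1 (the gcd) gives the Bezout coefficients s = 5, t = -24.
Result: 269 · (5) + 56 · (-24) = 1.

gcd(269, 56) = 1; s = 5, t = -24 (check: 269·5 + 56·(-24) = 1).


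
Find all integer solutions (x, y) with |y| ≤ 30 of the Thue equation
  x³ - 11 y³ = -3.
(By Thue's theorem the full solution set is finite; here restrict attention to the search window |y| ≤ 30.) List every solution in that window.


The equation is x³ - 11y³ = -3. For fixed y, x³ = 11·y³ − 3, so a solution requires the RHS to be a perfect cube.
Strategy: iterate y from -30 to 30, compute RHS = 11·y³ − 3, and check whether it is a (positive or negative) perfect cube.
Check small values of y:
  y = 0: RHS = -3 is not a perfect cube.
  y = 1: RHS = 8 = (2)³ ⇒ x = 2 works.
  y = -1: RHS = -14 is not a perfect cube.
  y = 2: RHS = 85 is not a perfect cube.
  y = -2: RHS = -91 is not a perfect cube.
  y = 3: RHS = 294 is not a perfect cube.
  y = -3: RHS = -300 is not a perfect cube.
Continuing the search up to |y| = 30 finds no further solutions beyond those listed.
Collected solutions: (2, 1).

Solutions (with |y| ≤ 30): (2, 1).


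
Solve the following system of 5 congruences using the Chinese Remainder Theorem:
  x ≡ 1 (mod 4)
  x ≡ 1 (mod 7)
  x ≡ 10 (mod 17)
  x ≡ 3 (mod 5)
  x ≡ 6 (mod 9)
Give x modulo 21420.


Product of moduli M = 4 · 7 · 17 · 5 · 9 = 21420.
Merge one congruence at a time:
  Start: x ≡ 1 (mod 4).
  Combine with x ≡ 1 (mod 7); new modulus lcm = 28.
    Write x = 1 + 4·t and substitute into x ≡ 1 (mod 7): 4·t ≡ 1 − 1 = 0 (mod 7).
    The inverse of 4 mod 7 is 2 (since 4·2 = 8 = 1·7 + 1), so t ≡ 2·0 = 0 ≡ 0 (mod 7).
    Then x = 1 + 4·0 = 1, valid modulo lcm(4, 7) = 28: x ≡ 1 (mod 28).
  Combine with x ≡ 10 (mod 17); new modulus lcm = 476.
    Write x = 1 + 28·t and substitute into x ≡ 10 (mod 17): 28·t ≡ 10 − 1 = 9 (mod 17).
    Reduce coefficients mod 17: 11·t ≡ 9 (mod 17).
    The inverse of 11 mod 17 is 14 (since 11·14 = 154 = 9·17 + 1), so t ≡ 14·9 = 126 ≡ 7 (mod 17).
    Then x = 1 + 28·7 = 197, valid modulo lcm(28, 17) = 476: x ≡ 197 (mod 476).
  Combine with x ≡ 3 (mod 5); new modulus lcm = 2380.
    Write x = 197 + 476·t and substitute into x ≡ 3 (mod 5): 476·t ≡ 3 − 197 = -194 (mod 5).
    Reduce coefficients mod 5: 1·t ≡ 1 (mod 5).
    So t ≡ 1 (mod 5).
    Then x = 197 + 476·1 = 673, valid modulo lcm(476, 5) = 2380: x ≡ 673 (mod 2380).
  Combine with x ≡ 6 (mod 9); new modulus lcm = 21420.
    Write x = 673 + 2380·t and substitute into x ≡ 6 (mod 9): 2380·t ≡ 6 − 673 = -667 (mod 9).
    Reduce coefficients mod 9: 4·t ≡ 8 (mod 9).
    The inverse of 4 mod 9 is 7 (since 4·7 = 28 = 3·9 + 1), so t ≡ 7·8 = 56 ≡ 2 (mod 9).
    Then x = 673 + 2380·2 = 5433, valid modulo lcm(2380, 9) = 21420: x ≡ 5433 (mod 21420).
Verify against each original: 5433 mod 4 = 1, 5433 mod 7 = 1, 5433 mod 17 = 10, 5433 mod 5 = 3, 5433 mod 9 = 6.

x ≡ 5433 (mod 21420).


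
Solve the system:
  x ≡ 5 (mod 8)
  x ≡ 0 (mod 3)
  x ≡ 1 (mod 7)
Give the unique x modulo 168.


Moduli 8, 3, 7 are pairwise coprime; by CRT there is a unique solution modulo M = 8 · 3 · 7 = 168.
Solve pairwise, accumulating the modulus:
  Start with x ≡ 5 (mod 8).
  Combine with x ≡ 0 (mod 3): since gcd(8, 3) = 1, we get a unique residue mod 24.
    Write x = 5 + 8·t and substitute into x ≡ 0 (mod 3): 8·t ≡ 0 − 5 = -5 (mod 3).
    Reduce coefficients mod 3: 2·t ≡ 1 (mod 3).
    The inverse of 2 mod 3 is 2 (since 2·2 = 4 = 1·3 + 1), so t ≡ 2·1 = 2 ≡ 2 (mod 3).
    Then x = 5 + 8·2 = 21, valid modulo lcm(8, 3) = 24: x ≡ 21 (mod 24).
  Combine with x ≡ 1 (mod 7): since gcd(24, 7) = 1, we get a unique residue mod 168.
    Write x = 21 + 24·t and substitute into x ≡ 1 (mod 7): 24·t ≡ 1 − 21 = -20 (mod 7).
    Reduce coefficients mod 7: 3·t ≡ 1 (mod 7).
    The inverse of 3 mod 7 is 5 (since 3·5 = 15 = 2·7 + 1), so t ≡ 5·1 = 5 ≡ 5 (mod 7).
    Then x = 21 + 24·5 = 141, valid modulo lcm(24, 7) = 168: x ≡ 141 (mod 168).
Verify: 141 mod 8 = 5 ✓, 141 mod 3 = 0 ✓, 141 mod 7 = 1 ✓.

x ≡ 141 (mod 168).


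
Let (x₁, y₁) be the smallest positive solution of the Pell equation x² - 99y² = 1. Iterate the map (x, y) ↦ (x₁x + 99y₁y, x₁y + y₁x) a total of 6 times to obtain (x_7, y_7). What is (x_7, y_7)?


Step 1: Find the fundamental solution (x₁, y₁) of x² - 99y² = 1.
  Expand √99 as a continued fraction. a₀ = ⌊√99⌋ = 9; iterate m_{k+1} = d_k·a_k − m_k, d_{k+1} = (99 − m_{k+1}²)/d_k, a_{k+1} = ⌊(a₀ + m_{k+1})/d_{k+1}⌋ (starting m₀ = 0, d₀ = 1), with convergents p_k = a_k·p_{k-1} + p_{k-2}, q_k = a_k·q_{k-1} + q_{k-2} (p₋₁ = 1, q₋₁ = 0):
  k = 0: a₀ = 9; p₀/q₀ = 9/1; p₀² − 99·q₀² = 81 − 99 = -18.
  k = 1: m = 9, d = 18, a = ⌊(9 + 9)/18⌋ = 1; p/q = (1·9 + 1)/(1·1 + 0) = 10/1; p² − 99·q² = 100 − 99 = 1.
  The first convergent with p² − 99·q² = 1 gives the fundamental solution (x₁, y₁) = (10, 1).
Step 2: Apply the recurrence (x_{n+1}, y_{n+1}) = (x₁x_n + 99y₁y_n, x₁y_n + y₁x_n) repeatedly.
  From (x_1, y_1) = (10, 1): x_2 = 10·10 + 99·1·1 = 199; y_2 = 10·1 + 1·10 = 20.
  From (x_2, y_2) = (199, 20): x_3 = 10·199 + 99·1·20 = 3970; y_3 = 10·20 + 1·199 = 399.
  From (x_3, y_3) = (3970, 399): x_4 = 10·3970 + 99·1·399 = 79201; y_4 = 10·399 + 1·3970 = 7960.
  From (x_4, y_4) = (79201, 7960): x_5 = 10·79201 + 99·1·7960 = 1580050; y_5 = 10·7960 + 1·79201 = 158801.
  From (x_5, y_5) = (1580050, 158801): x_6 = 10·1580050 + 99·1·158801 = 31521799; y_6 = 10·158801 + 1·1580050 = 3168060.
  From (x_6, y_6) = (31521799, 3168060): x_7 = 10·31521799 + 99·1·3168060 = 628855930; y_7 = 10·3168060 + 1·31521799 = 63202399.
Step 3: Verify x_7² - 99·y_7² = 395459780696164900 - 395459780696164899 = 1 (should be 1). ✓

(x_1, y_1) = (10, 1); (x_7, y_7) = (628855930, 63202399).


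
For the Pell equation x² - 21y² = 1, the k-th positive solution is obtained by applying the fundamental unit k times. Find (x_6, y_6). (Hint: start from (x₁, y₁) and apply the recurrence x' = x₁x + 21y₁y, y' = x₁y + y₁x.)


Step 1: Find the fundamental solution (x₁, y₁) of x² - 21y² = 1.
  Expand √21 as a continued fraction. a₀ = ⌊√21⌋ = 4; iterate m_{k+1} = d_k·a_k − m_k, d_{k+1} = (21 − m_{k+1}²)/d_k, a_{k+1} = ⌊(a₀ + m_{k+1})/d_{k+1}⌋ (starting m₀ = 0, d₀ = 1), with convergents p_k = a_k·p_{k-1} + p_{k-2}, q_k = a_k·q_{k-1} + q_{k-2} (p₋₁ = 1, q₋₁ = 0):
  k = 0: a₀ = 4; p₀/q₀ = 4/1; p₀² − 21·q₀² = 16 − 21 = -5.
  k = 1: m = 4, d = 5, a = ⌊(4 + 4)/5⌋ = 1; p/q = (1·4 + 1)/(1·1 + 0) = 5/1; p² − 21·q² = 25 − 21 = 4.
  k = 2: m = 1, d = 4, a = ⌊(4 + 1)/4⌋ = 1; p/q = (1·5 + 4)/(1·1 + 1) = 9/2; p² − 21·q² = 81 − 84 = -3.
  k = 3: m = 3, d = 3, a = ⌊(4 + 3)/3⌋ = 2; p/q = (2·9 + 5)/(2·2 + 1) = 23/5; p² − 21·q² = 529 − 525 = 4.
  k = 4: m = 3, d = 4, a = ⌊(4 + 3)/4⌋ = 1; p/q = (1·23 + 9)/(1·5 + 2) = 32/7; p² − 21·q² = 1024 − 1029 = -5.
  k = 5: m = 1, d = 5, a = ⌊(4 + 1)/5⌋ = 1; p/q = (1·32 + 23)/(1·7 + 5) = 55/12; p² − 21·q² = 3025 − 3024 = 1.
  The first convergent with p² − 21·q² = 1 gives the fundamental solution (x₁, y₁) = (55, 12).
Step 2: Apply the recurrence (x_{n+1}, y_{n+1}) = (x₁x_n + 21y₁y_n, x₁y_n + y₁x_n) repeatedly.
  From (x_1, y_1) = (55, 12): x_2 = 55·55 + 21·12·12 = 6049; y_2 = 55·12 + 12·55 = 1320.
  From (x_2, y_2) = (6049, 1320): x_3 = 55·6049 + 21·12·1320 = 665335; y_3 = 55·1320 + 12·6049 = 145188.
  From (x_3, y_3) = (665335, 145188): x_4 = 55·665335 + 21·12·145188 = 73180801; y_4 = 55·145188 + 12·665335 = 15969360.
  From (x_4, y_4) = (73180801, 15969360): x_5 = 55·73180801 + 21·12·15969360 = 8049222775; y_5 = 55·15969360 + 12·73180801 = 1756484412.
  From (x_5, y_5) = (8049222775, 1756484412): x_6 = 55·8049222775 + 21·12·1756484412 = 885341324449; y_6 = 55·1756484412 + 12·8049222775 = 193197315960.
Step 3: Verify x_6² - 21·y_6² = 783829260777109485153601 - 783829260777109485153600 = 1 (should be 1). ✓

(x_1, y_1) = (55, 12); (x_6, y_6) = (885341324449, 193197315960).


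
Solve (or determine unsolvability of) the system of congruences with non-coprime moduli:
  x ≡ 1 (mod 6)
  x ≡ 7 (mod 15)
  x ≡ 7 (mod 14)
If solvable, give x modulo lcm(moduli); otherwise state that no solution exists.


Moduli 6, 15, 14 are not pairwise coprime, so CRT works modulo lcm(m_i) when all pairwise compatibility conditions hold.
Pairwise compatibility: gcd(m_i, m_j) must divide a_i - a_j for every pair.
Merge one congruence at a time:
  Start: x ≡ 1 (mod 6).
  Combine with x ≡ 7 (mod 15): gcd(6, 15) = 3; 7 - 1 = 6, which IS divisible by 3, so compatible.
    Write x = 1 + 6·t and substitute into x ≡ 7 (mod 15): 6·t ≡ 7 − 1 = 6 (mod 15).
    Divide the congruence (and modulus) by g = 3: 2·t ≡ 2 (mod 5).
    The inverse of 2 mod 5 is 3 (since 2·3 = 6 = 1·5 + 1), so t ≡ 3·2 = 6 ≡ 1 (mod 5).
    Then x = 1 + 6·1 = 7, valid modulo lcm(6, 15) = 30: x ≡ 7 (mod 30).
  Combine with x ≡ 7 (mod 14): gcd(30, 14) = 2; 7 - 7 = 0, which IS divisible by 2, so compatible.
    Write x = 7 + 30·t and substitute into x ≡ 7 (mod 14): 30·t ≡ 7 − 7 = 0 (mod 14).
    Divide the congruence (and modulus) by g = 2: 15·t ≡ 0 (mod 7).
    Reduce coefficients mod 7: 1·t ≡ 0 (mod 7).
    So t ≡ 0 (mod 7).
    Then x = 7 + 30·0 = 7, valid modulo lcm(30, 14) = 210: x ≡ 7 (mod 210).
Verify: 7 mod 6 = 1, 7 mod 15 = 7, 7 mod 14 = 7.

x ≡ 7 (mod 210).


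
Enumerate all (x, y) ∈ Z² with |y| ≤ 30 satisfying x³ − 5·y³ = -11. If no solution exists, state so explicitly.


The equation is x³ - 5y³ = -11. For fixed y, x³ = 5·y³ − 11, so a solution requires the RHS to be a perfect cube.
Strategy: iterate y from -30 to 30, compute RHS = 5·y³ − 11, and check whether it is a (positive or negative) perfect cube.
Check small values of y:
  y = 0: RHS = -11 is not a perfect cube.
  y = 1: RHS = -6 is not a perfect cube.
  y = -1: RHS = -16 is not a perfect cube.
  y = 2: RHS = 29 is not a perfect cube.
  y = -2: RHS = -51 is not a perfect cube.
  y = 3: RHS = 124 is not a perfect cube.
  y = -3: RHS = -146 is not a perfect cube.
Continuing the search up to |y| = 30 finds no solutions either.
No (x, y) in the scanned range satisfies the equation.

No integer solutions with |y| ≤ 30.


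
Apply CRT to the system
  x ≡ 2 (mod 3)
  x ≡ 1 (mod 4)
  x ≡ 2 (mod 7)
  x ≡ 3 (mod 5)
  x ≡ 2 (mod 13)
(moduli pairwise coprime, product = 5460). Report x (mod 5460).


Product of moduli M = 3 · 4 · 7 · 5 · 13 = 5460.
Merge one congruence at a time:
  Start: x ≡ 2 (mod 3).
  Combine with x ≡ 1 (mod 4); new modulus lcm = 12.
    Write x = 2 + 3·t and substitute into x ≡ 1 (mod 4): 3·t ≡ 1 − 2 = -1 (mod 4).
    Reduce coefficients mod 4: 3·t ≡ 3 (mod 4).
    The inverse of 3 mod 4 is 3 (since 3·3 = 9 = 2·4 + 1), so t ≡ 3·3 = 9 ≡ 1 (mod 4).
    Then x = 2 + 3·1 = 5, valid modulo lcm(3, 4) = 12: x ≡ 5 (mod 12).
  Combine with x ≡ 2 (mod 7); new modulus lcm = 84.
    Write x = 5 + 12·t and substitute into x ≡ 2 (mod 7): 12·t ≡ 2 − 5 = -3 (mod 7).
    Reduce coefficients mod 7: 5·t ≡ 4 (mod 7).
    The inverse of 5 mod 7 is 3 (since 5·3 = 15 = 2·7 + 1), so t ≡ 3·4 = 12 ≡ 5 (mod 7).
    Then x = 5 + 12·5 = 65, valid modulo lcm(12, 7) = 84: x ≡ 65 (mod 84).
  Combine with x ≡ 3 (mod 5); new modulus lcm = 420.
    Write x = 65 + 84·t and substitute into x ≡ 3 (mod 5): 84·t ≡ 3 − 65 = -62 (mod 5).
    Reduce coefficients mod 5: 4·t ≡ 3 (mod 5).
    The inverse of 4 mod 5 is 4 (since 4·4 = 16 = 3·5 + 1), so t ≡ 4·3 = 12 ≡ 2 (mod 5).
    Then x = 65 + 84·2 = 233, valid modulo lcm(84, 5) = 420: x ≡ 233 (mod 420).
  Combine with x ≡ 2 (mod 13); new modulus lcm = 5460.
    Write x = 233 + 420·t and substitute into x ≡ 2 (mod 13): 420·t ≡ 2 − 233 = -231 (mod 13).
    Reduce coefficients mod 13: 4·t ≡ 3 (mod 13).
    The inverse of 4 mod 13 is 10 (since 4·10 = 40 = 3·13 + 1), so t ≡ 10·3 = 30 ≡ 4 (mod 13).
    Then x = 233 + 420·4 = 1913, valid modulo lcm(420, 13) = 5460: x ≡ 1913 (mod 5460).
Verify against each original: 1913 mod 3 = 2, 1913 mod 4 = 1, 1913 mod 7 = 2, 1913 mod 5 = 3, 1913 mod 13 = 2.

x ≡ 1913 (mod 5460).


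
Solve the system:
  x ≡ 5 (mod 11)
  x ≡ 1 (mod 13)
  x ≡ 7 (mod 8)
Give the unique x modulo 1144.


Moduli 11, 13, 8 are pairwise coprime; by CRT there is a unique solution modulo M = 11 · 13 · 8 = 1144.
Solve pairwise, accumulating the modulus:
  Start with x ≡ 5 (mod 11).
  Combine with x ≡ 1 (mod 13): since gcd(11, 13) = 1, we get a unique residue mod 143.
    Write x = 5 + 11·t and substitute into x ≡ 1 (mod 13): 11·t ≡ 1 − 5 = -4 (mod 13).
    Reduce coefficients mod 13: 11·t ≡ 9 (mod 13).
    The inverse of 11 mod 13 is 6 (since 11·6 = 66 = 5·13 + 1), so t ≡ 6·9 = 54 ≡ 2 (mod 13).
    Then x = 5 + 11·2 = 27, valid modulo lcm(11, 13) = 143: x ≡ 27 (mod 143).
  Combine with x ≡ 7 (mod 8): since gcd(143, 8) = 1, we get a unique residue mod 1144.
    Write x = 27 + 143·t and substitute into x ≡ 7 (mod 8): 143·t ≡ 7 − 27 = -20 (mod 8).
    Reduce coefficients mod 8: 7·t ≡ 4 (mod 8).
    The inverse of 7 mod 8 is 7 (since 7·7 = 49 = 6·8 + 1), so t ≡ 7·4 = 28 ≡ 4 (mod 8).
    Then x = 27 + 143·4 = 599, valid modulo lcm(143, 8) = 1144: x ≡ 599 (mod 1144).
Verify: 599 mod 11 = 5 ✓, 599 mod 13 = 1 ✓, 599 mod 8 = 7 ✓.

x ≡ 599 (mod 1144).


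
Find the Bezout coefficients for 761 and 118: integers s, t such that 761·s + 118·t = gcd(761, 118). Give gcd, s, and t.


Euclidean algorithm on (761, 118) — divide until remainder is 0:
  761 = 6 · 118 + 53
  118 = 2 · 53 + 12
  53 = 4 · 12 + 5
  12 = 2 · 5 + 2
  5 = 2 · 2 + 1
  2 = 2 · 1 + 0
gcd(761, 118) = 1.
Track Bezout coefficients alongside the remainders: start with r₀ = 761 = a·1 + b·0 (s = 1, t = 0) and r₁ = 118 = a·0 + b·1 (s = 0, t = 1); each new remainder r_{k+1} = r_{k-1} − q_k·r_k inherits s_{k+1} = s_{k-1} − q_k·s_k, t_{k+1} = t_{k-1} − q_k·t_k, so r_k = a·s_k + b·t_k at every step:
  q = 6: r = 53, s = 1 − 6·0 = 1, t = 0 − 6·1 = -6  (check: 761·1 + 118·(-6) = 53)
  q = 2: r = 12, s = 0 − 2·1 = -2, t = 1 − 2·(-6) = 13  (check: 761·(-2) + 118·13 = 12)
  q = 4: r = 5, s = 1 − 4·(-2) = 9, t = -6 − 4·13 = -58  (check: 761·9 + 118·(-58) = 5)
  q = 2: r = 2, s = -2 − 2·9 = -20, t = 13 − 2·(-58) = 129  (check: 761·(-20) + 118·129 = 2)
  q = 2: r = 1, s = 9 − 2·(-20) = 49, t = -58 − 2·129 = -316  (check: 761·49 + 118·(-316) = 1)
The row with r = 1 (the gcd) gives the Bezout coefficients s = 49, t = -316.
Result: 761 · (49) + 118 · (-316) = 1.

gcd(761, 118) = 1; s = 49, t = -316 (check: 761·49 + 118·(-316) = 1).


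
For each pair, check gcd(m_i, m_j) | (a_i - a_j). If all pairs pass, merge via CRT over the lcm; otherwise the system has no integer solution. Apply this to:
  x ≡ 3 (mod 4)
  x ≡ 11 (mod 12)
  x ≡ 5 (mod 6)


Moduli 4, 12, 6 are not pairwise coprime, so CRT works modulo lcm(m_i) when all pairwise compatibility conditions hold.
Pairwise compatibility: gcd(m_i, m_j) must divide a_i - a_j for every pair.
Merge one congruence at a time:
  Start: x ≡ 3 (mod 4).
  Combine with x ≡ 11 (mod 12): gcd(4, 12) = 4; 11 - 3 = 8, which IS divisible by 4, so compatible.
    Write x = 3 + 4·t and substitute into x ≡ 11 (mod 12): 4·t ≡ 11 − 3 = 8 (mod 12).
    Divide the congruence (and modulus) by g = 4: 1·t ≡ 2 (mod 3).
    So t ≡ 2 (mod 3).
    Then x = 3 + 4·2 = 11, valid modulo lcm(4, 12) = 12: x ≡ 11 (mod 12).
  Combine with x ≡ 5 (mod 6): gcd(12, 6) = 6; 5 - 11 = -6, which IS divisible by 6, so compatible.
    Write x = 11 + 12·t and substitute into x ≡ 5 (mod 6): 12·t ≡ 5 − 11 = -6 (mod 6).
    Divide the congruence (and modulus) by g = 6: 2·t ≡ -1 (mod 1).
    Modulo 1 every t works; take t = 0.
    Then x = 11 + 12·0 = 11, valid modulo lcm(12, 6) = 12: x ≡ 11 (mod 12).
Verify: 11 mod 4 = 3, 11 mod 12 = 11, 11 mod 6 = 5.

x ≡ 11 (mod 12).


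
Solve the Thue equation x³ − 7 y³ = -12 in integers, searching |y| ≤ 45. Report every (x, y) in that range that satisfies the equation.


The equation is x³ - 7y³ = -12. For fixed y, x³ = 7·y³ − 12, so a solution requires the RHS to be a perfect cube.
Strategy: iterate y from -45 to 45, compute RHS = 7·y³ − 12, and check whether it is a (positive or negative) perfect cube.
Check small values of y:
  y = 0: RHS = -12 is not a perfect cube.
  y = 1: RHS = -5 is not a perfect cube.
  y = -1: RHS = -19 is not a perfect cube.
  y = 2: RHS = 44 is not a perfect cube.
  y = -2: RHS = -68 is not a perfect cube.
  y = 3: RHS = 177 is not a perfect cube.
  y = -3: RHS = -201 is not a perfect cube.
Continuing the search up to |y| = 45 finds no solutions either.
No (x, y) in the scanned range satisfies the equation.

No integer solutions with |y| ≤ 45.


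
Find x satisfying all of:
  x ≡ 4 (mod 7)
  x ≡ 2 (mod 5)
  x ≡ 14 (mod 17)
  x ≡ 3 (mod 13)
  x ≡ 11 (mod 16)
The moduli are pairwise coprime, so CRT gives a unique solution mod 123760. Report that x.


Product of moduli M = 7 · 5 · 17 · 13 · 16 = 123760.
Merge one congruence at a time:
  Start: x ≡ 4 (mod 7).
  Combine with x ≡ 2 (mod 5); new modulus lcm = 35.
    Write x = 4 + 7·t and substitute into x ≡ 2 (mod 5): 7·t ≡ 2 − 4 = -2 (mod 5).
    Reduce coefficients mod 5: 2·t ≡ 3 (mod 5).
    The inverse of 2 mod 5 is 3 (since 2·3 = 6 = 1·5 + 1), so t ≡ 3·3 = 9 ≡ 4 (mod 5).
    Then x = 4 + 7·4 = 32, valid modulo lcm(7, 5) = 35: x ≡ 32 (mod 35).
  Combine with x ≡ 14 (mod 17); new modulus lcm = 595.
    Write x = 32 + 35·t and substitute into x ≡ 14 (mod 17): 35·t ≡ 14 − 32 = -18 (mod 17).
    Reduce coefficients mod 17: 1·t ≡ 16 (mod 17).
    So t ≡ 16 (mod 17).
    Then x = 32 + 35·16 = 592, valid modulo lcm(35, 17) = 595: x ≡ 592 (mod 595).
  Combine with x ≡ 3 (mod 13); new modulus lcm = 7735.
    Write x = 592 + 595·t and substitute into x ≡ 3 (mod 13): 595·t ≡ 3 − 592 = -589 (mod 13).
    Reduce coefficients mod 13: 10·t ≡ 9 (mod 13).
    The inverse of 10 mod 13 is 4 (since 10·4 = 40 = 3·13 + 1), so t ≡ 4·9 = 36 ≡ 10 (mod 13).
    Then x = 592 + 595·10 = 6542, valid modulo lcm(595, 13) = 7735: x ≡ 6542 (mod 7735).
  Combine with x ≡ 11 (mod 16); new modulus lcm = 123760.
    Write x = 6542 + 7735·t and substitute into x ≡ 11 (mod 16): 7735·t ≡ 11 − 6542 = -6531 (mod 16).
    Reduce coefficients mod 16: 7·t ≡ 13 (mod 16).
    The inverse of 7 mod 16 is 7 (since 7·7 = 49 = 3·16 + 1), so t ≡ 7·13 = 91 ≡ 11 (mod 16).
    Then x = 6542 + 7735·11 = 91627, valid modulo lcm(7735, 16) = 123760: x ≡ 91627 (mod 123760).
Verify against each original: 91627 mod 7 = 4, 91627 mod 5 = 2, 91627 mod 17 = 14, 91627 mod 13 = 3, 91627 mod 16 = 11.

x ≡ 91627 (mod 123760).


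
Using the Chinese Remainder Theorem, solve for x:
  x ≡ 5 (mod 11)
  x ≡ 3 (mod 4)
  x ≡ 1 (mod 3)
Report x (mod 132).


Moduli 11, 4, 3 are pairwise coprime; by CRT there is a unique solution modulo M = 11 · 4 · 3 = 132.
Solve pairwise, accumulating the modulus:
  Start with x ≡ 5 (mod 11).
  Combine with x ≡ 3 (mod 4): since gcd(11, 4) = 1, we get a unique residue mod 44.
    Write x = 5 + 11·t and substitute into x ≡ 3 (mod 4): 11·t ≡ 3 − 5 = -2 (mod 4).
    Reduce coefficients mod 4: 3·t ≡ 2 (mod 4).
    The inverse of 3 mod 4 is 3 (since 3·3 = 9 = 2·4 + 1), so t ≡ 3·2 = 6 ≡ 2 (mod 4).
    Then x = 5 + 11·2 = 27, valid modulo lcm(11, 4) = 44: x ≡ 27 (mod 44).
  Combine with x ≡ 1 (mod 3): since gcd(44, 3) = 1, we get a unique residue mod 132.
    Write x = 27 + 44·t and substitute into x ≡ 1 (mod 3): 44·t ≡ 1 − 27 = -26 (mod 3).
    Reduce coefficients mod 3: 2·t ≡ 1 (mod 3).
    The inverse of 2 mod 3 is 2 (since 2·2 = 4 = 1·3 + 1), so t ≡ 2·1 = 2 ≡ 2 (mod 3).
    Then x = 27 + 44·2 = 115, valid modulo lcm(44, 3) = 132: x ≡ 115 (mod 132).
Verify: 115 mod 11 = 5 ✓, 115 mod 4 = 3 ✓, 115 mod 3 = 1 ✓.

x ≡ 115 (mod 132).


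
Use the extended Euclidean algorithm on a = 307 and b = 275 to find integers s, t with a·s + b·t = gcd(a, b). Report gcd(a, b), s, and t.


Euclidean algorithm on (307, 275) — divide until remainder is 0:
  307 = 1 · 275 + 32
  275 = 8 · 32 + 19
  32 = 1 · 19 + 13
  19 = 1 · 13 + 6
  13 = 2 · 6 + 1
  6 = 6 · 1 + 0
gcd(307, 275) = 1.
Track Bezout coefficients alongside the remainders: start with r₀ = 307 = a·1 + b·0 (s = 1, t = 0) and r₁ = 275 = a·0 + b·1 (s = 0, t = 1); each new remainder r_{k+1} = r_{k-1} − q_k·r_k inherits s_{k+1} = s_{k-1} − q_k·s_k, t_{k+1} = t_{k-1} − q_k·t_k, so r_k = a·s_k + b·t_k at every step:
  q = 1: r = 32, s = 1 − 1·0 = 1, t = 0 − 1·1 = -1  (check: 307·1 + 275·(-1) = 32)
  q = 8: r = 19, s = 0 − 8·1 = -8, t = 1 − 8·(-1) = 9  (check: 307·(-8) + 275·9 = 19)
  q = 1: r = 13, s = 1 − 1·(-8) = 9, t = -1 − 1·9 = -10  (check: 307·9 + 275·(-10) = 13)
  q = 1: r = 6, s = -8 − 1·9 = -17, t = 9 − 1·(-10) = 19  (check: 307·(-17) + 275·19 = 6)
  q = 2: r = 1, s = 9 − 2·(-17) = 43, t = -10 − 2·19 = -48  (check: 307·43 + 275·(-48) = 1)
The row with r = 1 (the gcd) gives the Bezout coefficients s = 43, t = -48.
Result: 307 · (43) + 275 · (-48) = 1.

gcd(307, 275) = 1; s = 43, t = -48 (check: 307·43 + 275·(-48) = 1).


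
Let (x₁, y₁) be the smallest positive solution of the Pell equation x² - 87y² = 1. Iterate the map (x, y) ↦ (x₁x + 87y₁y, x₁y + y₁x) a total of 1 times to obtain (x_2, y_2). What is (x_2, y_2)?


Step 1: Find the fundamental solution (x₁, y₁) of x² - 87y² = 1.
  Expand √87 as a continued fraction. a₀ = ⌊√87⌋ = 9; iterate m_{k+1} = d_k·a_k − m_k, d_{k+1} = (87 − m_{k+1}²)/d_k, a_{k+1} = ⌊(a₀ + m_{k+1})/d_{k+1}⌋ (starting m₀ = 0, d₀ = 1), with convergents p_k = a_k·p_{k-1} + p_{k-2}, q_k = a_k·q_{k-1} + q_{k-2} (p₋₁ = 1, q₋₁ = 0):
  k = 0: a₀ = 9; p₀/q₀ = 9/1; p₀² − 87·q₀² = 81 − 87 = -6.
  k = 1: m = 9, d = 6, a = ⌊(9 + 9)/6⌋ = 3; p/q = (3·9 + 1)/(3·1 + 0) = 28/3; p² − 87·q² = 784 − 783 = 1.
  The first convergent with p² − 87·q² = 1 gives the fundamental solution (x₁, y₁) = (28, 3).
Step 2: Apply the recurrence (x_{n+1}, y_{n+1}) = (x₁x_n + 87y₁y_n, x₁y_n + y₁x_n) repeatedly.
  From (x_1, y_1) = (28, 3): x_2 = 28·28 + 87·3·3 = 1567; y_2 = 28·3 + 3·28 = 168.
Step 3: Verify x_2² - 87·y_2² = 2455489 - 2455488 = 1 (should be 1). ✓

(x_1, y_1) = (28, 3); (x_2, y_2) = (1567, 168).


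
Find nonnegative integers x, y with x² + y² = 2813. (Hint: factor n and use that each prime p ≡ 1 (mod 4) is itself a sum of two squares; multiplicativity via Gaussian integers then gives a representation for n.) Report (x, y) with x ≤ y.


Step 1: Factor n = 2813 = 29 · 97.
Step 2: Check the mod-4 condition on each prime factor: 29 ≡ 1 (mod 4), exponent 1; 97 ≡ 1 (mod 4), exponent 1.
All primes ≡ 3 (mod 4) appear to even exponent (or don't appear), so by the two-squares theorem n IS expressible as a sum of two squares.
Step 3: Build a representation. Here n = 29 · 97 is a product of primes ≡ 1 (mod 4). Each prime p ≡ 1 (mod 4) is itself a sum of two squares; find a² by testing p − a² for a perfect square:
  29: 29 − 1² = 28, 29 − 2² = 25 = 5² ⇒ 29 = 2² + 5².
  97: 97 − 1² = 96, 97 − 2² = 93, 97 − 3² = 88, 97 − 4² = 81 = 9² ⇒ 97 = 4² + 9².
  Combine using the Brahmagupta–Fibonacci identity (a² + b²)(c² + d²) = (ac − bd)² + (ad + bc)² = (ac + bd)² + (ad − bc)²:
  29 · 97 = 2813: from (2² + 5²)(4² + 9²), take (2·4 − 5·9, 2·9 + 5·4) = (8 − 45, 18 + 20) = (-37, 38); dropping signs (only squares matter) gives (37, 38); check 37² + 38² = 1369 + 1444 = 2813 ✓.
Step 4: Order so x ≤ y and verify: 37² + 38² = 1369 + 1444 = 2813 = n. ✓

n = 2813 = 37² + 38² (one valid representation with x ≤ y).


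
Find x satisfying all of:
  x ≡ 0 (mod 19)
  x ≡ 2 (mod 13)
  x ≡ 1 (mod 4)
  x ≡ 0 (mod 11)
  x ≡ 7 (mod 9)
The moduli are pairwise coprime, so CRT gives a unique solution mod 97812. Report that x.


Product of moduli M = 19 · 13 · 4 · 11 · 9 = 97812.
Merge one congruence at a time:
  Start: x ≡ 0 (mod 19).
  Combine with x ≡ 2 (mod 13); new modulus lcm = 247.
    Write x = 0 + 19·t and substitute into x ≡ 2 (mod 13): 19·t ≡ 2 − 0 = 2 (mod 13).
    Reduce coefficients mod 13: 6·t ≡ 2 (mod 13).
    The inverse of 6 mod 13 is 11 (since 6·11 = 66 = 5·13 + 1), so t ≡ 11·2 = 22 ≡ 9 (mod 13).
    Then x = 0 + 19·9 = 171, valid modulo lcm(19, 13) = 247: x ≡ 171 (mod 247).
  Combine with x ≡ 1 (mod 4); new modulus lcm = 988.
    Write x = 171 + 247·t and substitute into x ≡ 1 (mod 4): 247·t ≡ 1 − 171 = -170 (mod 4).
    Reduce coefficients mod 4: 3·t ≡ 2 (mod 4).
    The inverse of 3 mod 4 is 3 (since 3·3 = 9 = 2·4 + 1), so t ≡ 3·2 = 6 ≡ 2 (mod 4).
    Then x = 171 + 247·2 = 665, valid modulo lcm(247, 4) = 988: x ≡ 665 (mod 988).
  Combine with x ≡ 0 (mod 11); new modulus lcm = 10868.
    Write x = 665 + 988·t and substitute into x ≡ 0 (mod 11): 988·t ≡ 0 − 665 = -665 (mod 11).
    Reduce coefficients mod 11: 9·t ≡ 6 (mod 11).
    The inverse of 9 mod 11 is 5 (since 9·5 = 45 = 4·11 + 1), so t ≡ 5·6 = 30 ≡ 8 (mod 11).
    Then x = 665 + 988·8 = 8569, valid modulo lcm(988, 11) = 10868: x ≡ 8569 (mod 10868).
  Combine with x ≡ 7 (mod 9); new modulus lcm = 97812.
    Write x = 8569 + 10868·t and substitute into x ≡ 7 (mod 9): 10868·t ≡ 7 − 8569 = -8562 (mod 9).
    Reduce coefficients mod 9: 5·t ≡ 6 (mod 9).
    The inverse of 5 mod 9 is 2 (since 5·2 = 10 = 1·9 + 1), so t ≡ 2·6 = 12 ≡ 3 (mod 9).
    Then x = 8569 + 10868·3 = 41173, valid modulo lcm(10868, 9) = 97812: x ≡ 41173 (mod 97812).
Verify against each original: 41173 mod 19 = 0, 41173 mod 13 = 2, 41173 mod 4 = 1, 41173 mod 11 = 0, 41173 mod 9 = 7.

x ≡ 41173 (mod 97812).


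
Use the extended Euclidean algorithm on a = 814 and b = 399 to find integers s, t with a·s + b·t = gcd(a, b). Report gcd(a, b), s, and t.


Euclidean algorithm on (814, 399) — divide until remainder is 0:
  814 = 2 · 399 + 16
  399 = 24 · 16 + 15
  16 = 1 · 15 + 1
  15 = 15 · 1 + 0
gcd(814, 399) = 1.
Track Bezout coefficients alongside the remainders: start with r₀ = 814 = a·1 + b·0 (s = 1, t = 0) and r₁ = 399 = a·0 + b·1 (s = 0, t = 1); each new remainder r_{k+1} = r_{k-1} − q_k·r_k inherits s_{k+1} = s_{k-1} − q_k·s_k, t_{k+1} = t_{k-1} − q_k·t_k, so r_k = a·s_k + b·t_k at every step:
  q = 2: r = 16, s = 1 − 2·0 = 1, t = 0 − 2·1 = -2  (check: 814·1 + 399·(-2) = 16)
  q = 24: r = 15, s = 0 − 24·1 = -24, t = 1 − 24·(-2) = 49  (check: 814·(-24) + 399·49 = 15)
  q = 1: r = 1, s = 1 − 1·(-24) = 25, t = -2 − 1·49 = -51  (check: 814·25 + 399·(-51) = 1)
The row with r = 1 (the gcd) gives the Bezout coefficients s = 25, t = -51.
Result: 814 · (25) + 399 · (-51) = 1.

gcd(814, 399) = 1; s = 25, t = -51 (check: 814·25 + 399·(-51) = 1).


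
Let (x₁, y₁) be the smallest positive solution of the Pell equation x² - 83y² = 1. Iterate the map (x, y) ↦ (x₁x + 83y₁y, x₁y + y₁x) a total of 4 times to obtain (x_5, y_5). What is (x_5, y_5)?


Step 1: Find the fundamental solution (x₁, y₁) of x² - 83y² = 1.
  Expand √83 as a continued fraction. a₀ = ⌊√83⌋ = 9; iterate m_{k+1} = d_k·a_k − m_k, d_{k+1} = (83 − m_{k+1}²)/d_k, a_{k+1} = ⌊(a₀ + m_{k+1})/d_{k+1}⌋ (starting m₀ = 0, d₀ = 1), with convergents p_k = a_k·p_{k-1} + p_{k-2}, q_k = a_k·q_{k-1} + q_{k-2} (p₋₁ = 1, q₋₁ = 0):
  k = 0: a₀ = 9; p₀/q₀ = 9/1; p₀² − 83·q₀² = 81 − 83 = -2.
  k = 1: m = 9, d = 2, a = ⌊(9 + 9)/2⌋ = 9; p/q = (9·9 + 1)/(9·1 + 0) = 82/9; p² − 83·q² = 6724 − 6723 = 1.
  The first convergent with p² − 83·q² = 1 gives the fundamental solution (x₁, y₁) = (82, 9).
Step 2: Apply the recurrence (x_{n+1}, y_{n+1}) = (x₁x_n + 83y₁y_n, x₁y_n + y₁x_n) repeatedly.
  From (x_1, y_1) = (82, 9): x_2 = 82·82 + 83·9·9 = 13447; y_2 = 82·9 + 9·82 = 1476.
  From (x_2, y_2) = (13447, 1476): x_3 = 82·13447 + 83·9·1476 = 2205226; y_3 = 82·1476 + 9·13447 = 242055.
  From (x_3, y_3) = (2205226, 242055): x_4 = 82·2205226 + 83·9·242055 = 361643617; y_4 = 82·242055 + 9·2205226 = 39695544.
  From (x_4, y_4) = (361643617, 39695544): x_5 = 82·361643617 + 83·9·39695544 = 59307347962; y_5 = 82·39695544 + 9·361643617 = 6509827161.
Step 3: Verify x_5² - 83·y_5² = 3517361522285745553444 - 3517361522285745553443 = 1 (should be 1). ✓

(x_1, y_1) = (82, 9); (x_5, y_5) = (59307347962, 6509827161).


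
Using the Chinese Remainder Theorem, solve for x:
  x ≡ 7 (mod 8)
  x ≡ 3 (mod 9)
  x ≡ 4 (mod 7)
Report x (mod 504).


Moduli 8, 9, 7 are pairwise coprime; by CRT there is a unique solution modulo M = 8 · 9 · 7 = 504.
Solve pairwise, accumulating the modulus:
  Start with x ≡ 7 (mod 8).
  Combine with x ≡ 3 (mod 9): since gcd(8, 9) = 1, we get a unique residue mod 72.
    Write x = 7 + 8·t and substitute into x ≡ 3 (mod 9): 8·t ≡ 3 − 7 = -4 (mod 9).
    Reduce coefficients mod 9: 8·t ≡ 5 (mod 9).
    The inverse of 8 mod 9 is 8 (since 8·8 = 64 = 7·9 + 1), so t ≡ 8·5 = 40 ≡ 4 (mod 9).
    Then x = 7 + 8·4 = 39, valid modulo lcm(8, 9) = 72: x ≡ 39 (mod 72).
  Combine with x ≡ 4 (mod 7): since gcd(72, 7) = 1, we get a unique residue mod 504.
    Write x = 39 + 72·t and substitute into x ≡ 4 (mod 7): 72·t ≡ 4 − 39 = -35 (mod 7).
    Reduce coefficients mod 7: 2·t ≡ 0 (mod 7).
    The inverse of 2 mod 7 is 4 (since 2·4 = 8 = 1·7 + 1), so t ≡ 4·0 = 0 ≡ 0 (mod 7).
    Then x = 39 + 72·0 = 39, valid modulo lcm(72, 7) = 504: x ≡ 39 (mod 504).
Verify: 39 mod 8 = 7 ✓, 39 mod 9 = 3 ✓, 39 mod 7 = 4 ✓.

x ≡ 39 (mod 504).
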